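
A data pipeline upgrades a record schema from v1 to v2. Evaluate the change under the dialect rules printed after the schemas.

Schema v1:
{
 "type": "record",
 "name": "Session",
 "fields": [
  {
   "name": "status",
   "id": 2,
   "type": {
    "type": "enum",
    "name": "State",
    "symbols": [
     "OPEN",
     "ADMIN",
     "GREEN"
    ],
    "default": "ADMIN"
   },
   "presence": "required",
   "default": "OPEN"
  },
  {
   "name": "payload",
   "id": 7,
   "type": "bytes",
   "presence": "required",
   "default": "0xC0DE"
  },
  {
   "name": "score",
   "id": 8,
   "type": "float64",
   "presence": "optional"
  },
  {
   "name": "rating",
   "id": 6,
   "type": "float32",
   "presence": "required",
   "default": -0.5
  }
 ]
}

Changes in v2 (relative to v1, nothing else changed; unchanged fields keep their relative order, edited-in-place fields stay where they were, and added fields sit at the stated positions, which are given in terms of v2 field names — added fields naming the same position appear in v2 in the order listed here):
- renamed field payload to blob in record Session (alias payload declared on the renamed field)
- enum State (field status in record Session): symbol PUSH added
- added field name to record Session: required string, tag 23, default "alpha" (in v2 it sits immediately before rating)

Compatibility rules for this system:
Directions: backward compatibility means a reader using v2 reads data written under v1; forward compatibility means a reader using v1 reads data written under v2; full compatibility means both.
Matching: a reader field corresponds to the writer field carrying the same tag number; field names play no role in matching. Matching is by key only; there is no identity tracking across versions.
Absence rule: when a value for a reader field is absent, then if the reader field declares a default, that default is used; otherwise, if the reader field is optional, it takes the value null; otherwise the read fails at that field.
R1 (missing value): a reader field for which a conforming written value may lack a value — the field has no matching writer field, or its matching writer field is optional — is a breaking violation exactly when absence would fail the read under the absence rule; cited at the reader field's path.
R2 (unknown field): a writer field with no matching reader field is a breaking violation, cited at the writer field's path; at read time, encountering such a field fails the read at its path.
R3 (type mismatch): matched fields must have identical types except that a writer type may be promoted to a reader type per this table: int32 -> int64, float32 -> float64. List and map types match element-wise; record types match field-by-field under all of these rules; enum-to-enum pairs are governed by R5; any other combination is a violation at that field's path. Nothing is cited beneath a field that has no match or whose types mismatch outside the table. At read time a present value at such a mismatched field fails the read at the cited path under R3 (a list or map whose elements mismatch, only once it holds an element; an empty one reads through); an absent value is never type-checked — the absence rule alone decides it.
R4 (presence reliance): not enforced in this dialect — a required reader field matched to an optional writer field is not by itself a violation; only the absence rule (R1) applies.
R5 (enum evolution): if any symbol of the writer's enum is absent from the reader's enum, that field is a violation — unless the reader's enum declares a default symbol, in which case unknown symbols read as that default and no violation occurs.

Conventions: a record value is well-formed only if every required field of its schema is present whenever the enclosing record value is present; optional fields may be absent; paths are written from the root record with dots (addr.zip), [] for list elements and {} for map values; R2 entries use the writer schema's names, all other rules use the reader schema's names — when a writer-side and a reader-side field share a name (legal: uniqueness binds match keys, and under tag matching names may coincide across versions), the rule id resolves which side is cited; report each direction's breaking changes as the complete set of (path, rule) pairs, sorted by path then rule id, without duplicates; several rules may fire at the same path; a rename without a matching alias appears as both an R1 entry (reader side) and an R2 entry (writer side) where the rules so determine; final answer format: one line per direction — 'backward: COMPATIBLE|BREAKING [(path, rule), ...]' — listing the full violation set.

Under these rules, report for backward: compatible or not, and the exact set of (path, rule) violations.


backward: COMPATIBLE []

in Session below, arrows point writer -> reader
backward analysis of Session with v2 as reader and v1 as writer:
  status: paired with writer status (State -> State; writer required)
  blob: paired with writer payload (bytes -> bytes; writer required)
  score: paired with writer score (float64 -> float64; writer optional)
  name has no writer counterpart
  rating: paired with writer rating (float32 -> float32; writer required)
  => backward: COMPATIBLE
the other Session changes do not affect what is asked:
  renamed field payload to blob in record Session (alias payload declared on the renamed field) -> inert for the asked Session verdict: nothing fires
  enum State (field status in record Session): symbol PUSH added -> inert for the asked Session verdict: nothing fires
  added field name to record Session: required string, tag 23, default "alpha" (in v2 it sits immediately before rating) -> affects forward compatibility only, which is not asked


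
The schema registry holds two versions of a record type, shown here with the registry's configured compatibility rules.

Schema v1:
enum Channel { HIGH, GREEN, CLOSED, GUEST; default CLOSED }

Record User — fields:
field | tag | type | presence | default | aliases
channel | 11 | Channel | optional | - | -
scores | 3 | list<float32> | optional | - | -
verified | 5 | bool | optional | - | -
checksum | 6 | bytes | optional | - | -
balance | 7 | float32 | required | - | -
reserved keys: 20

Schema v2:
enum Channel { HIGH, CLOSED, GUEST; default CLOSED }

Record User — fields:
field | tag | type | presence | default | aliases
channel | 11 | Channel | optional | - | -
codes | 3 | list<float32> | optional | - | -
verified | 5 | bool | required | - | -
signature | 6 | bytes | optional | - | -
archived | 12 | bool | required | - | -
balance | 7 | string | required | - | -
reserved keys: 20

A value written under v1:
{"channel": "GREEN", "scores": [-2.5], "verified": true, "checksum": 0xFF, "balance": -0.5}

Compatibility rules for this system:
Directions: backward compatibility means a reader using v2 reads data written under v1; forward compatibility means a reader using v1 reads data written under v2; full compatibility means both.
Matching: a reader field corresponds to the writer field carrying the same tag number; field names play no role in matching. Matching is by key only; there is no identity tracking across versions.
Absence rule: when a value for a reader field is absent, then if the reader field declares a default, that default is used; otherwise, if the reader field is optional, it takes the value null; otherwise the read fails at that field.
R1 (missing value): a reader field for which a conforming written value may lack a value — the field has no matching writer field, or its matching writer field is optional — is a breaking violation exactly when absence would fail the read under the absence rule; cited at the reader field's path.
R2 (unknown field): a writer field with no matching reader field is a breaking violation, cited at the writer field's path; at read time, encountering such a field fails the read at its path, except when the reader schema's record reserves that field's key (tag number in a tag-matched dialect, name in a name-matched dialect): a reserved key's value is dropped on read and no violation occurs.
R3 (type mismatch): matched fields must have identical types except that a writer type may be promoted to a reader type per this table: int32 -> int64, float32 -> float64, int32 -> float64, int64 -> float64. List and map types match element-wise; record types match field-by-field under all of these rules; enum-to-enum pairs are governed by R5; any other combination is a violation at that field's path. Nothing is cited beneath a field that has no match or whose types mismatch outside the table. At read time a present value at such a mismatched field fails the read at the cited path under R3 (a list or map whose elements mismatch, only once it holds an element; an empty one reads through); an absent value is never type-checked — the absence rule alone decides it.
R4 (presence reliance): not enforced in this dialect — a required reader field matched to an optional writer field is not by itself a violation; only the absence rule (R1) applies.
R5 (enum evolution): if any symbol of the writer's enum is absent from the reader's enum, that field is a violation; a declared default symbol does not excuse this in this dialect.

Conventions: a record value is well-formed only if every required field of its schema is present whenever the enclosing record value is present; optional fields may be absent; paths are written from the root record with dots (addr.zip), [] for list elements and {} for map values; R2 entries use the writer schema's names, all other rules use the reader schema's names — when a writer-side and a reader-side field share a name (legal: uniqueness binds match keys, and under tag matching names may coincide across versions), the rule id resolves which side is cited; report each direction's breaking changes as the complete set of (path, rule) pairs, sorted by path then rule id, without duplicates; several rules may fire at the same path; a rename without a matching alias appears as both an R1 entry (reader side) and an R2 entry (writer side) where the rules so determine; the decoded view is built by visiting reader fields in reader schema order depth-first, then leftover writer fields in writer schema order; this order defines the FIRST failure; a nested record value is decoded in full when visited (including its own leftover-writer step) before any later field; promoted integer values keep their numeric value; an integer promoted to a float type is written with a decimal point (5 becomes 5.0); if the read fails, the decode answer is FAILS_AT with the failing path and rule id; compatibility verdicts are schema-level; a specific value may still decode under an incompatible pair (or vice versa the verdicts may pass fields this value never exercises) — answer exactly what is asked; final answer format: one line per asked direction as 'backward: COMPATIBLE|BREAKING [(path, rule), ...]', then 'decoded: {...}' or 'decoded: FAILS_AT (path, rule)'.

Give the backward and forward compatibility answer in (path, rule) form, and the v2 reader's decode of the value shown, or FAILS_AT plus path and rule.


arrows below run writer -> reader for User
backward analysis of User with v2 as reader and v1 as writer:
  channel <- channel (Channel -> Channel, writer optional)
  codes <- scores (list<float32> -> list<float32>, writer optional)
  verified <- verified (bool -> bool, writer optional)
  signature <- checksum (bytes -> bytes, writer optional)
  no writer field matches reader archived
  balance <- balance (float32 -> string, writer required)
  violation R1 at archived
  violation R3 at balance
  violation R5 at channel
  violation R1 at verified
  => backward: BREAKING (4)
forward analysis of User with v1 as reader and v2 as writer:
  channel <- channel (Channel -> Channel, writer optional)
  scores <- codes (list<float32> -> list<float32>, writer optional)
  verified <- verified (bool -> bool, writer required)
  checksum <- signature (bytes -> bytes, writer optional)
  balance <- balance (string -> float32, writer required)
  writer field archived has no reader counterpart
  violation R2 at archived
  violation R3 at balance
  => forward: BREAKING (2)
migrating the User value to v2:
  read fails at channel under R5
  => FAILS_AT (channel, R5)

backward: BREAKING [(archived, R1), (balance, R3), (channel, R5), (verified, R1)]; forward: BREAKING [(archived, R2), (balance, R3)]; decoded: FAILS_AT (channel, R5)


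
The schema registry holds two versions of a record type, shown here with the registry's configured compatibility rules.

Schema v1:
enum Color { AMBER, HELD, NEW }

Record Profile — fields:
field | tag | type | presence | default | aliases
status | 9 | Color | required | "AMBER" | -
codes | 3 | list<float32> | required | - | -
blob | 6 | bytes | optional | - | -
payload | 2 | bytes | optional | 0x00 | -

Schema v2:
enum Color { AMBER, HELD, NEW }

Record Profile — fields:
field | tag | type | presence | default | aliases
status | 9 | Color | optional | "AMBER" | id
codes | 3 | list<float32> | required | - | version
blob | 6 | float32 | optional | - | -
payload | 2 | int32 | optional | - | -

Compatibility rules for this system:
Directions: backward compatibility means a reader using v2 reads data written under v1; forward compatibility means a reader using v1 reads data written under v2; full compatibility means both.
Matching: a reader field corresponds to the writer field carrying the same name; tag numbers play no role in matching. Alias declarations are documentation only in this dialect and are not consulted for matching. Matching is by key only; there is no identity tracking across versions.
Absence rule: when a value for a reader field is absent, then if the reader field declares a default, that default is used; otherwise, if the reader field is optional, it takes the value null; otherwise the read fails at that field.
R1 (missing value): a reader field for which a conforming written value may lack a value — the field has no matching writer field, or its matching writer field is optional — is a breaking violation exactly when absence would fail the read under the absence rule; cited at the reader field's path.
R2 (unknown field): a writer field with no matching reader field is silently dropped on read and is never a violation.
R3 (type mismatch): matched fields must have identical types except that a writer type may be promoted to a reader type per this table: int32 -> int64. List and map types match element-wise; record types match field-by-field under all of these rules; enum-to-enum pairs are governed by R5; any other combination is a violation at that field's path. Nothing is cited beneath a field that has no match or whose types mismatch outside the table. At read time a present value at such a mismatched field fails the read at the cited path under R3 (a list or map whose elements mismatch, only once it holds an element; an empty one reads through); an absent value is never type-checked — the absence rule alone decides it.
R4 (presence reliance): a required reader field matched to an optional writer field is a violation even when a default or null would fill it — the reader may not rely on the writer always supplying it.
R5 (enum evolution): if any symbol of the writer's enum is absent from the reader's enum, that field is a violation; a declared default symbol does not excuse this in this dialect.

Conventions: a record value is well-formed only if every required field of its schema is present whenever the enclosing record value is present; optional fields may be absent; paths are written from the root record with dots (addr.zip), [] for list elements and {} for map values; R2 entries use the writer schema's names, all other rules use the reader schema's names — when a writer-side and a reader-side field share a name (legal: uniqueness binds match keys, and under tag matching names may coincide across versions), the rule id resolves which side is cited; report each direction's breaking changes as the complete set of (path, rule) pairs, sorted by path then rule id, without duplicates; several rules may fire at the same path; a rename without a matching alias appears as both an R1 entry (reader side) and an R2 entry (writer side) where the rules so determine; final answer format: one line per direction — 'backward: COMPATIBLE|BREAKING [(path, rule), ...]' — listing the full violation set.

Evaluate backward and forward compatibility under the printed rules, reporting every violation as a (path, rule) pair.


backward: BREAKING [(blob, R3), (payload, R3)]; forward: BREAKING [(blob, R3), (payload, R3), (status, R4)]

in Profile below, arrows point writer -> reader
backward analysis of Profile with v2 as reader and v1 as writer:
  status: paired with writer status (Color -> Color; writer required)
  codes: paired with writer codes (list<float32> -> list<float32>; writer required)
  blob: paired with writer blob (bytes -> float32; writer optional)
  payload: paired with writer payload (bytes -> int32; writer optional)
  breaking: (blob, R3)
  breaking: (payload, R3)
  backward on Profile therefore BREAKING (2)
forward analysis of Profile with v1 as reader and v2 as writer:
  status: paired with writer status (Color -> Color; writer optional)
  codes: paired with writer codes (list<float32> -> list<float32>; writer required)
  blob: paired with writer blob (float32 -> bytes; writer optional)
  payload: paired with writer payload (int32 -> bytes; writer optional)
  breaking: (blob, R3)
  breaking: (payload, R3)
  breaking: (status, R4)
  forward on Profile therefore BREAKING (3)


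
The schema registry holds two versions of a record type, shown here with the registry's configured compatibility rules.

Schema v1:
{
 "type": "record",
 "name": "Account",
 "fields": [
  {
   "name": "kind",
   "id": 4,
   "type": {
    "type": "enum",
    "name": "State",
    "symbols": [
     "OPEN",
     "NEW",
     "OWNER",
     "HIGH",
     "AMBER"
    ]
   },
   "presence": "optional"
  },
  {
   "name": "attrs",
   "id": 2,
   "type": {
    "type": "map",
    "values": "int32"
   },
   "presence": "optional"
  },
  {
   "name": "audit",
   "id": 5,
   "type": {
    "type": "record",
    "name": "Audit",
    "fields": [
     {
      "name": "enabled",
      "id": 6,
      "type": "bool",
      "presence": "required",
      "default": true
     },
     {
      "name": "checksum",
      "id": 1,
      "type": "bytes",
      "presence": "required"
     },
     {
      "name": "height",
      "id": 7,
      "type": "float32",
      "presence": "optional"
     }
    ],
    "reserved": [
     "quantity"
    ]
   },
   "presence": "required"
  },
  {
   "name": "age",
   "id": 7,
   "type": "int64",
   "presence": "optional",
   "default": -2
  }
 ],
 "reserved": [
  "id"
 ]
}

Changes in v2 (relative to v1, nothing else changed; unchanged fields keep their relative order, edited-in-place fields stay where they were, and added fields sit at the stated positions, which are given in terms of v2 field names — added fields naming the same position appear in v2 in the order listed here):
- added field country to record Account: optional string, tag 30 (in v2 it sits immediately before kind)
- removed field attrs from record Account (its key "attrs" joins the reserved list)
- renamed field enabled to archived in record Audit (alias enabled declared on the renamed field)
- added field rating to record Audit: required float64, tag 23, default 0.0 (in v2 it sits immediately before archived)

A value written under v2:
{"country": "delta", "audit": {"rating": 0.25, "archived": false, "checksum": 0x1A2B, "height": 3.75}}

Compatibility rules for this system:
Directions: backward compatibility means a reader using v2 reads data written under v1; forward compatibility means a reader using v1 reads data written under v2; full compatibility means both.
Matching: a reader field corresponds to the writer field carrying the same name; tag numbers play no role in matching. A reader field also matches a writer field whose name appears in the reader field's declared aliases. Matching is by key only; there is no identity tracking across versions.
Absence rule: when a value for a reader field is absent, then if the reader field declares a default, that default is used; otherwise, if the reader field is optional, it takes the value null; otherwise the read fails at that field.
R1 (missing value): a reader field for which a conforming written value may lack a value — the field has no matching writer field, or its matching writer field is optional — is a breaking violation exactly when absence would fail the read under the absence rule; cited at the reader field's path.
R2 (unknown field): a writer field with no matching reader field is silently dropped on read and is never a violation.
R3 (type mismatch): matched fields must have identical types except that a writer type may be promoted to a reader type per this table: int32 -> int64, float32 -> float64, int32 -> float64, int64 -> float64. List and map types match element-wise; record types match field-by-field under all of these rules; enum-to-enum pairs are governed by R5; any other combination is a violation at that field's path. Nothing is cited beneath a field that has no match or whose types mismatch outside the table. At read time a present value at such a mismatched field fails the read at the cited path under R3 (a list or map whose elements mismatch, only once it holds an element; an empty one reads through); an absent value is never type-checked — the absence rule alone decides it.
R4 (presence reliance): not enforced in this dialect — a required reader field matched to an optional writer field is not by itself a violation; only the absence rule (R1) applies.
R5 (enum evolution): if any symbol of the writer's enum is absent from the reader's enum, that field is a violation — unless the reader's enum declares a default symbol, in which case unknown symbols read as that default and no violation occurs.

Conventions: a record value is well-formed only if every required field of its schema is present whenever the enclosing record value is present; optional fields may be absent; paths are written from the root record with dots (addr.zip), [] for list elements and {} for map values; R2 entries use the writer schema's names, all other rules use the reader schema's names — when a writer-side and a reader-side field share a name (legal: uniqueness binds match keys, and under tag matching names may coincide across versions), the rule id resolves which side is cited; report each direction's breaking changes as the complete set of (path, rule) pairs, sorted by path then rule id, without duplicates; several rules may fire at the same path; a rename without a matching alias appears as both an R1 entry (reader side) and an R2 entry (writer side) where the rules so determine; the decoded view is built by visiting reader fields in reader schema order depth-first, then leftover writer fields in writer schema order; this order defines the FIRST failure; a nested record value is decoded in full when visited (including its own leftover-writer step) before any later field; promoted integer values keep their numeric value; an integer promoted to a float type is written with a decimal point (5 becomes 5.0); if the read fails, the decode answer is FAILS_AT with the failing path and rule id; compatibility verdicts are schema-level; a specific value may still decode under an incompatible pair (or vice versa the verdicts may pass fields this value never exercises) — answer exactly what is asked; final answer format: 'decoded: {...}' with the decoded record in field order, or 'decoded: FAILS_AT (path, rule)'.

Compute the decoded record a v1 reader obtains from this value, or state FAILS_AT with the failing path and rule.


decoded: {"kind": null, "attrs": null, "audit": {"enabled": true, "checksum": 0x1A2B, "height": 3.75}, "age": -2}

the writer's type comes first in each Account pair
decoding the Account value with the v1 reader:
  kind := null (absent, optional -> null)
  attrs := null (absent, optional -> null)
  audit.enabled := true (absent -> default)
  audit.checksum := 0x1A2B
  audit.height := 3.75
  writer audit.rating: unknown -> dropped
  writer audit.archived: unknown -> dropped
  age := -2 (absent -> default)
  writer country: unknown -> dropped
  => decoded: {"kind": null, "attrs": null, "audit": {"enabled": true, "checksum": 0x1A2B, "height": 3.75}, "age": -2}
diffs on Account not affecting the asked answer:
  added field rating to record Audit: required float64, tag 23, default 0.0 (in v2 it sits immediately before archived) -> inert under this dialect — no rule fires on Account and the result does not move
  removed field attrs from record Account (its key "attrs" joins the reserved list) -> inert under this dialect — no rule fires on Account and the result does not move
  added field country to record Account: optional string, tag 30 (in v2 it sits immediately before kind) -> inert under this dialect — no rule fires on Account and the result does not move


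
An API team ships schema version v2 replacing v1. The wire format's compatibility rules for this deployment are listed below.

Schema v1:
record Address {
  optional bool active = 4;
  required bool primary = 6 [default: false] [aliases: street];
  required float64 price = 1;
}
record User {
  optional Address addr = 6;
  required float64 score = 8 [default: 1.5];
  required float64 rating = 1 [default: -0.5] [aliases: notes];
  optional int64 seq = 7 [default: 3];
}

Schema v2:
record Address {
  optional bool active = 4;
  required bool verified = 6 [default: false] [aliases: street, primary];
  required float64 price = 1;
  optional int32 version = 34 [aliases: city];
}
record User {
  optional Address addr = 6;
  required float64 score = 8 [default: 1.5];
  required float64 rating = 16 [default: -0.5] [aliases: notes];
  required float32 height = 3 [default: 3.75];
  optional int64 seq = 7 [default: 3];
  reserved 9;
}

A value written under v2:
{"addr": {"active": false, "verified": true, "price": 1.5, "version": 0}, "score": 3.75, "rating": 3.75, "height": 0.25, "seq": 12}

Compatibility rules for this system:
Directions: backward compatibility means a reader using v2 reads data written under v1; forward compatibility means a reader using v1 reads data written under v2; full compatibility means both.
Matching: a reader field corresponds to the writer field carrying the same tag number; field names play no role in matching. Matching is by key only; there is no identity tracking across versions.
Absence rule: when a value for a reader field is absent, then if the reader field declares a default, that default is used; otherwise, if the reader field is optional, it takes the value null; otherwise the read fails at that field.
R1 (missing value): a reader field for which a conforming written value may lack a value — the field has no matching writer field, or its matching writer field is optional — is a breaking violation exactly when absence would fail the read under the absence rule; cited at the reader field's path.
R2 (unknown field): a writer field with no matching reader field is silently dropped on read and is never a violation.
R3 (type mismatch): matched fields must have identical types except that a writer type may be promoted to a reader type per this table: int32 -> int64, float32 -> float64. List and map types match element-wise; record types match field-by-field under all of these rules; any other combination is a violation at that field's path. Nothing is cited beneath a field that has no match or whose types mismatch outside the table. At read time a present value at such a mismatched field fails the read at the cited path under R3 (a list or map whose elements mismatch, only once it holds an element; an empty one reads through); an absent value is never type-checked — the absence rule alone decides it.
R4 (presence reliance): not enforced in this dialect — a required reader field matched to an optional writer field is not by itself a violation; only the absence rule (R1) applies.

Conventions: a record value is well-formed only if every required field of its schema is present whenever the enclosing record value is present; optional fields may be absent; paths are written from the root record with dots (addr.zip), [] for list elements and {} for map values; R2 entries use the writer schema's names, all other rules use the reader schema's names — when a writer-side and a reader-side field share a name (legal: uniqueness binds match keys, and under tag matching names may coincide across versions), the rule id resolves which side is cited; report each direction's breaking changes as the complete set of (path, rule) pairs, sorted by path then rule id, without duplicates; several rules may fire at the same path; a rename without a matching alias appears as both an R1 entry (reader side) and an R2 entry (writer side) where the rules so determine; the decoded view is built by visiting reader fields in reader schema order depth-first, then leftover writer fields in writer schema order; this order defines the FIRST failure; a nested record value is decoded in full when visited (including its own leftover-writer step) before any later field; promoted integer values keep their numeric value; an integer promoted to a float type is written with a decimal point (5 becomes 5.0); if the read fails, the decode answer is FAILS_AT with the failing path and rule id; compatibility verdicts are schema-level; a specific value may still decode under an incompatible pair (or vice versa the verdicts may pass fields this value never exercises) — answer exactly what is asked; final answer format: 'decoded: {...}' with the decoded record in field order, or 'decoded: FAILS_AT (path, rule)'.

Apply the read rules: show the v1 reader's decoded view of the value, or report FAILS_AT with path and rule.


decoded: {"addr": {"active": false, "primary": true, "price": 1.5}, "score": 3.75, "rating": -0.5, "seq": 12}

the writer's type comes first in each User pair
decode walk for User under reader schema v1:
  addr.active := false
  addr.primary := true (from writer verified)
  addr.price := 1.5
  writer addr.version: unknown -> dropped
  score := 3.75
  rating := -0.5 (absent -> default)
  seq := 12
  writer rating: unknown -> dropped
  writer height: unknown -> dropped
  => decoded: {"addr": {"active": false, "primary": true, "price": 1.5}, "score": 3.75, "rating": -0.5, "seq": 12}
the other User changes do not affect what is asked:
  added field version to record Address: optional int32, tag 34 (in v2 it sits last) -> inert under this dialect — no rule fires on User and the result does not move
  added field height to record User: required float32, tag 3, default 3.75 (in v2 it sits immediately before seq) -> inert under this dialect — no rule fires on User and the result does not move
  renamed field primary to verified in record Address (alias primary declared on the renamed field) -> inert under this dialect — no rule fires on User and the result does not move


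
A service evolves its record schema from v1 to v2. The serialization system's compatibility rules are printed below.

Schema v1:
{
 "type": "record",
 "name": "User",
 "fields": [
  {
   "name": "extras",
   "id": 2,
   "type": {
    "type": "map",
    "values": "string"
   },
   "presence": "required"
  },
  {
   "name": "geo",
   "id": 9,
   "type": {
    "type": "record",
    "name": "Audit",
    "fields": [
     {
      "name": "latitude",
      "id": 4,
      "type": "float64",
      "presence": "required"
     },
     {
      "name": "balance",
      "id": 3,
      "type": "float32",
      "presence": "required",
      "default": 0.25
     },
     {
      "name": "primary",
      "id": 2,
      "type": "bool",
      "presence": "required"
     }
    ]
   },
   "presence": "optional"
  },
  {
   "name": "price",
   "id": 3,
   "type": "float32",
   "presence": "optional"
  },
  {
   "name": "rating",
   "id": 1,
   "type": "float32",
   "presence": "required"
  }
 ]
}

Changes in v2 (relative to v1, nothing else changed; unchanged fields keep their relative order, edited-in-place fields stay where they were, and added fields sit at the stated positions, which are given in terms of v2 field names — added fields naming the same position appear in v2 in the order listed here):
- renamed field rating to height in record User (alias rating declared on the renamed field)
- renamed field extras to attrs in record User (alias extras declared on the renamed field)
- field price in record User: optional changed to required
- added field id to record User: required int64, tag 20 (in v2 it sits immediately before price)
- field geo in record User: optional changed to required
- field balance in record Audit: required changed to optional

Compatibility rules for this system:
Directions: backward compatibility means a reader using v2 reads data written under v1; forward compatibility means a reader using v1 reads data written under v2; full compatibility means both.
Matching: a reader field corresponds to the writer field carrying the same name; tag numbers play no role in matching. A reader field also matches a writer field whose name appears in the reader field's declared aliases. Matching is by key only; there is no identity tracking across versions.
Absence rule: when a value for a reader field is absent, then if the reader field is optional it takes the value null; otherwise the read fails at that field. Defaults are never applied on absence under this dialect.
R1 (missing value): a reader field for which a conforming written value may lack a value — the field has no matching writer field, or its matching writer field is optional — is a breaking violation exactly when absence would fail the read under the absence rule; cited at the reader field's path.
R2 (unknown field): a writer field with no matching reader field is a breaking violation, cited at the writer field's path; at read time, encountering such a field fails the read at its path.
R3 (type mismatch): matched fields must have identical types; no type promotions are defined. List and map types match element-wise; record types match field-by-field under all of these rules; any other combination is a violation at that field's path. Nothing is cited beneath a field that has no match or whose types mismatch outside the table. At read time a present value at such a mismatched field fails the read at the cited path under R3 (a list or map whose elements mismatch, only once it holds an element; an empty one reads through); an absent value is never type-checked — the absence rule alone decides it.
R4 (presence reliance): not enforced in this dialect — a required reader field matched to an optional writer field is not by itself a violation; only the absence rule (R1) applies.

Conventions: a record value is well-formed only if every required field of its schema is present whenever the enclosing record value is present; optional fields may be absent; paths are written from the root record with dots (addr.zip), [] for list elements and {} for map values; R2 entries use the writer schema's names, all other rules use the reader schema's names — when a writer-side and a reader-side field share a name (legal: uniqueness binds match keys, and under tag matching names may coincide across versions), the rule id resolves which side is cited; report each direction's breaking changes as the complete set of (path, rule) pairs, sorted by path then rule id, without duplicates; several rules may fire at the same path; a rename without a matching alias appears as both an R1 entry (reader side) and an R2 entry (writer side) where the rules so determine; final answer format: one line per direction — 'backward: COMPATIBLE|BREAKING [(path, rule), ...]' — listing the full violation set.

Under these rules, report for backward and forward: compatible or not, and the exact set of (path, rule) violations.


arrows below run writer -> reader for User
backward on User — v2 reading data written by v1:
  attrs <- extras (map<string, string> -> map<string, string>, writer required)
  geo <- geo (Audit -> Audit, writer optional)
  id: no writer match
  price <- price (float32 -> float32, writer optional)
  height <- rating (float32 -> float32, writer required)
  geo.latitude <- geo.latitude (float64 -> float64, writer required)
  geo.balance <- geo.balance (float32 -> float32, writer required)
  geo.primary <- geo.primary (bool -> bool, writer required)
  violation R1 at geo
  violation R1 at id
  violation R1 at price
  backward on User therefore BREAKING (3)
forward on User — v1 reading data written by v2:
  extras: no writer match
  geo <- geo (Audit -> Audit, writer required)
  price <- price (float32 -> float32, writer required)
  rating: no writer match
  writer field attrs has no reader counterpart
  writer field id has no reader counterpart
  writer field height has no reader counterpart
  geo.latitude <- geo.latitude (float64 -> float64, writer required)
  geo.balance <- geo.balance (float32 -> float32, writer optional)
  geo.primary <- geo.primary (bool -> bool, writer required)
  violation R2 at attrs
  violation R1 at extras
  violation R1 at geo.balance
  violation R2 at height
  violation R2 at id
  violation R1 at rating
  forward on User therefore BREAKING (6)

backward: BREAKING [(geo, R1), (id, R1), (price, R1)]; forward: BREAKING [(attrs, R2), (extras, R1), (geo.balance, R1), (height, R2), (id, R2), (rating, R1)]


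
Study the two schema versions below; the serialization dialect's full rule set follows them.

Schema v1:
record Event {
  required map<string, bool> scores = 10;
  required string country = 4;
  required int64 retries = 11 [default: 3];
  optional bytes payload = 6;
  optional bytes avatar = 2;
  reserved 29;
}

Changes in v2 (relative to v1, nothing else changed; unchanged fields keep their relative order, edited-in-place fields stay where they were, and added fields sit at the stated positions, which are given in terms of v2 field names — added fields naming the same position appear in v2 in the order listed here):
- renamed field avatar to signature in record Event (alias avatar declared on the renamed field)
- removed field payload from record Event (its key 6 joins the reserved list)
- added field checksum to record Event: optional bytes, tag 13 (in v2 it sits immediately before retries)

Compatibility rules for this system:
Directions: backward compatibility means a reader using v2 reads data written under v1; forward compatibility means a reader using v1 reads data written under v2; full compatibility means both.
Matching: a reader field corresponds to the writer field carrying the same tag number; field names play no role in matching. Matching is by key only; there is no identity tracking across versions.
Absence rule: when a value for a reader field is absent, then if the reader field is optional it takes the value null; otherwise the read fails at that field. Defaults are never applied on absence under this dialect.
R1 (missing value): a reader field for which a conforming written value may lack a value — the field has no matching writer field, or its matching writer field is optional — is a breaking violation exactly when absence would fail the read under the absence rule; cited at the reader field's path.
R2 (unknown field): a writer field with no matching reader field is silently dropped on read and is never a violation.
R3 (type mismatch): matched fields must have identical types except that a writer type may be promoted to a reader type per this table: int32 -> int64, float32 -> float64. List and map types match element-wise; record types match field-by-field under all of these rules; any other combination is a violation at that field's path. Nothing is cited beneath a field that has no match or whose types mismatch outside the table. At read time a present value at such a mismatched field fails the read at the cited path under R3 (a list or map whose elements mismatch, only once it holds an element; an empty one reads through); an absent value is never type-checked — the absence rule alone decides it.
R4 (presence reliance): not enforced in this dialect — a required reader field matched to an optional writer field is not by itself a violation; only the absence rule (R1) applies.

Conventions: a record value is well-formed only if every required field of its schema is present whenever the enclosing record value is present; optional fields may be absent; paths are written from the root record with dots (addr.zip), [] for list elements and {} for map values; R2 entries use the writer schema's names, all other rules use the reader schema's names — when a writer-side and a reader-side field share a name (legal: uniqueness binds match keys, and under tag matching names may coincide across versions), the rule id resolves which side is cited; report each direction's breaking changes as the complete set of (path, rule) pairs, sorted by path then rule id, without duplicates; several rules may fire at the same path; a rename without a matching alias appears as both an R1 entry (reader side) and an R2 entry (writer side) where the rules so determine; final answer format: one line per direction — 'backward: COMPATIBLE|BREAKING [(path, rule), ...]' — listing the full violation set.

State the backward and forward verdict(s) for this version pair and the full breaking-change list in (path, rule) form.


backward: COMPATIBLE []; forward: COMPATIBLE []

the writer's type comes first in each Event pair
backward for Event (reader v2, writer v1):
  writer required, map<string, bool> -> map<string, bool>: reader scores maps from writer scores
  writer required, string -> string: reader country maps from writer country
  checksum: no writer match
  writer required, int64 -> int64: reader retries maps from writer retries
  writer optional, bytes -> bytes: reader signature maps from writer avatar
  writer payload: unknown to reader
  => backward: COMPATIBLE
forward for Event (reader v1, writer v2):
  writer required, map<string, bool> -> map<string, bool>: reader scores maps from writer scores
  writer required, string -> string: reader country maps from writer country
  writer required, int64 -> int64: reader retries maps from writer retries
  payload: no writer match
  writer optional, bytes -> bytes: reader avatar maps from writer signature
  writer checksum: unknown to reader
  => forward: COMPATIBLE
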